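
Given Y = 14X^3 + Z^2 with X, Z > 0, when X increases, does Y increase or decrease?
Y increases

Taking the partial derivative:
∂Y/∂X = 42X^2

∂Y/∂X = 42X^2 > 0 (assuming positive values)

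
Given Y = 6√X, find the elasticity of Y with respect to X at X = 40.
Elasticity = 1/2

Elasticity = (dY/dX) · (X/Y)

dY/dX = 3/√X
At X = 40: dY/dX = 3·√10/20, Y = 12·√10

Elasticity = (3·√10/20) · (40 / (12·√10)) = 1/2

Interpretation: for a small percentage change in X, the percentage change in Y is approximately 0.50 times as large.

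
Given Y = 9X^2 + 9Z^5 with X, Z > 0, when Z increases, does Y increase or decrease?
Y increases

Taking the partial derivative:
∂Y/∂Z = 45Z^4

∂Y/∂Z = 45Z^4 > 0 (assuming positive values)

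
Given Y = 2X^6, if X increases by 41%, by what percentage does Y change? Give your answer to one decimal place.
685.8%

For Y = 2X^6:
If X → X(1 + 0.41)
Then Y → Y · (1 + 0.41)^6
     ≈ Y · 7.8580

Percentage change = ((1 + 0.41)^6 − 1) × 100% ≈ 685.8%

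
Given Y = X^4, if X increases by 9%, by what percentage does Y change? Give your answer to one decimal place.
41.2%

For Y = X^4:
If X → X(1 + 0.09)
Then Y → Y · (1 + 0.09)^4
     ≈ Y · 1.4116

Percentage change = ((1 + 0.09)^4 − 1) × 100% ≈ 41.2%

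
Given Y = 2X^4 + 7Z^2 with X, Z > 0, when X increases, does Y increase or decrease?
Y increases

Taking the partial derivative:
∂Y/∂X = 8X^3

∂Y/∂X = 8X^3 > 0 (assuming positive values)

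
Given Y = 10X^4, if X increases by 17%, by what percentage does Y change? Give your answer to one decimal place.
87.4%

For Y = 10X^4:
If X → X(1 + 0.17)
Then Y → Y · (1 + 0.17)^4
     ≈ Y · 1.8739

Percentage change = ((1 + 0.17)^4 − 1) × 100% ≈ 87.4%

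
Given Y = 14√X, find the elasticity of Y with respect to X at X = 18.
Elasticity = 1/2

Elasticity = (dY/dX) · (X/Y)

dY/dX = 7/√X
At X = 18: dY/dX = 7·√2/6, Y = 42·√2

Elasticity = (7·√2/6) · (18 / (42·√2)) = 1/2

Interpretation: for a small percentage change in X, the percentage change in Y is approximately 0.50 times as large.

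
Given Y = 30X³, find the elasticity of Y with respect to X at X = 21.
Elasticity = 3

Elasticity = (dY/dX) · (X/Y)

dY/dX = 90·X²
At X = 21: dY/dX = 39690, Y = 277830

Elasticity = 39690 · (21 / 277830) = 3

Interpretation: for a small percentage change in X, the percentage change in Y is approximately 3.00 times as large.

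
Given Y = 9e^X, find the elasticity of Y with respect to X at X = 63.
Elasticity = 63

Elasticity = (dY/dX) · (X/Y)

dY/dX = 9·e^X
At X = 63: dY/dX = 9·e^63, Y = 9·e^63

Elasticity = (9·e^63) · (63 / (9·e^63)) = 63

Interpretation: for a small percentage change in X, the percentage change in Y is approximately 63.00 times as large.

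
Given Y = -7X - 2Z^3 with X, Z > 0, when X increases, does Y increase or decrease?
Y decreases

Taking the partial derivative:
∂Y/∂X = -7

∂Y/∂X = -7 < 0 (assuming positive values)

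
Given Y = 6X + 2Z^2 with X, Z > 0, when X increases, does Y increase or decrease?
Y increases

Taking the partial derivative:
∂Y/∂X = 6

∂Y/∂X = 6 > 0 (assuming positive values)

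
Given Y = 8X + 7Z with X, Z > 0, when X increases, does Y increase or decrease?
Y increases

Taking the partial derivative:
∂Y/∂X = 8

∂Y/∂X = 8 > 0 (assuming positive values)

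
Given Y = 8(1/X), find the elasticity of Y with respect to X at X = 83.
Elasticity = -1

Elasticity = (dY/dX) · (X/Y)

dY/dX = -8/X²
At X = 83: dY/dX = -8/6889, Y = 8/83

Elasticity = (-8/6889) · (83 / (8/83)) = -1

Interpretation: for a small percentage change in X, the percentage change in Y is approximately -1.00 times as large.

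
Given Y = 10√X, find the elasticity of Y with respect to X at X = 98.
Elasticity = 1/2

Elasticity = (dY/dX) · (X/Y)

dY/dX = 5/√X
At X = 98: dY/dX = 5·√2/14, Y = 70·√2

Elasticity = (5·√2/14) · (98 / (70·√2)) = 1/2

Interpretation: for a small percentage change in X, the percentage change in Y is approximately 0.50 times as large.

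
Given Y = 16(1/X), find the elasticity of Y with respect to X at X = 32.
Elasticity = -1

Elasticity = (dY/dX) · (X/Y)

dY/dX = -16/X²
At X = 32: dY/dX = -1/64, Y = 1/2

Elasticity = (-1/64) · (32 / (1/2)) = -1

Interpretation: for a small percentage change in X, the percentage change in Y is approximately -1.00 times as large.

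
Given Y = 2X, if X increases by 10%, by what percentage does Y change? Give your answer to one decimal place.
10.0%

For Y = 2X:
If X → X(1 + 0.1)
Then Y → Y · (1 + 0.1)^1
     = Y · 1.1000

Percentage change = ((1 + 0.1)^1 − 1) × 100% = 10.0%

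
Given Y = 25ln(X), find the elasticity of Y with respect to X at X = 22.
Elasticity = 1/ln(22) ≈ 0.3235

Elasticity = (dY/dX) · (X/Y)

dY/dX = 25/X
At X = 22: dY/dX = 25/22, Y = 25·ln(22)

Elasticity = (25/22) · (22 / (25·ln(22))) = 1/ln(22) ≈ 0.3235

Interpretation: for a small percentage change in X, the percentage change in Y is approximately 0.32 times as large.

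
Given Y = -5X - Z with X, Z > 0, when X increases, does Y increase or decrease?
Y decreases

Taking the partial derivative:
∂Y/∂X = -5

∂Y/∂X = -5 < 0 (assuming positive values)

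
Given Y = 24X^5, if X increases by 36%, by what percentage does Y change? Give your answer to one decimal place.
365.3%

For Y = 24X^5:
If X → X(1 + 0.36)
Then Y → Y · (1 + 0.36)^5
     ≈ Y · 4.6526

Percentage change = ((1 + 0.36)^5 − 1) × 100% ≈ 365.3%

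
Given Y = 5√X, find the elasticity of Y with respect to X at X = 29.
Elasticity = 1/2

Elasticity = (dY/dX) · (X/Y)

dY/dX = 5/(2·√X)
At X = 29: dY/dX = 5·√29/58, Y = 5·√29

Elasticity = (5·√29/58) · (29 / (5·√29)) = 1/2

Interpretation: for a small percentage change in X, the percentage change in Y is approximately 0.50 times as large.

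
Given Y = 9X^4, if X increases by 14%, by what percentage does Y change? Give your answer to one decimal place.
68.9%

For Y = 9X^4:
If X → X(1 + 0.14)
Then Y → Y · (1 + 0.14)^4
     ≈ Y · 1.6890

Percentage change = ((1 + 0.14)^4 − 1) × 100% ≈ 68.9%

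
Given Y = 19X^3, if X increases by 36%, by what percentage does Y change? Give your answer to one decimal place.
151.5%

For Y = 19X^3:
If X → X(1 + 0.36)
Then Y → Y · (1 + 0.36)^3
     ≈ Y · 2.5155

Percentage change = ((1 + 0.36)^3 − 1) × 100% ≈ 151.5%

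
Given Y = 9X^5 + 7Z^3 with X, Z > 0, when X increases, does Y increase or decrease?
Y increases

Taking the partial derivative:
∂Y/∂X = 45X^4

∂Y/∂X = 45X^4 > 0 (assuming positive values)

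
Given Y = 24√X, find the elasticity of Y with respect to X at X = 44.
Elasticity = 1/2

Elasticity = (dY/dX) · (X/Y)

dY/dX = 12/√X
At X = 44: dY/dX = 6·√11/11, Y = 48·√11

Elasticity = (6·√11/11) · (44 / (48·√11)) = 1/2

Interpretation: for a small percentage change in X, the percentage change in Y is approximately 0.50 times as large.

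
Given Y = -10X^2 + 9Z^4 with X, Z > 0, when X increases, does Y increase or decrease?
Y decreases

Taking the partial derivative:
∂Y/∂X = -20X

∂Y/∂X = -20X < 0 (assuming positive values)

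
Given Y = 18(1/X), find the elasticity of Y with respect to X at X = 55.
Elasticity = -1

Elasticity = (dY/dX) · (X/Y)

dY/dX = -18/X²
At X = 55: dY/dX = -18/3025, Y = 18/55

Elasticity = (-18/3025) · (55 / (18/55)) = -1

Interpretation: for a small percentage change in X, the percentage change in Y is approximately -1.00 times as large.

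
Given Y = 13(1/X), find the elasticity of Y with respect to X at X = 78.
Elasticity = -1

Elasticity = (dY/dX) · (X/Y)

dY/dX = -13/X²
At X = 78: dY/dX = -1/468, Y = 1/6

Elasticity = (-1/468) · (78 / (1/6)) = -1

Interpretation: for a small percentage change in X, the percentage change in Y is approximately -1.00 times as large.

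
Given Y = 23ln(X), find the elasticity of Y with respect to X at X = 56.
Elasticity = 1/ln(56) ≈ 0.2484

Elasticity = (dY/dX) · (X/Y)

dY/dX = 23/X
At X = 56: dY/dX = 23/56, Y = 23·ln(56)

Elasticity = (23/56) · (56 / (23·ln(56))) = 1/ln(56) ≈ 0.2484

Interpretation: for a small percentage change in X, the percentage change in Y is approximately 0.25 times as large.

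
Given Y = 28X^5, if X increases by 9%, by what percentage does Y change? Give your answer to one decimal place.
53.9%

For Y = 28X^5:
If X → X(1 + 0.09)
Then Y → Y · (1 + 0.09)^5
     ≈ Y · 1.5386

Percentage change = ((1 + 0.09)^5 − 1) × 100% ≈ 53.9%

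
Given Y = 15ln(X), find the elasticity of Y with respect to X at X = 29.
Elasticity = 1/ln(29) ≈ 0.2970

Elasticity = (dY/dX) · (X/Y)

dY/dX = 15/X
At X = 29: dY/dX = 15/29, Y = 15·ln(29)

Elasticity = (15/29) · (29 / (15·ln(29))) = 1/ln(29) ≈ 0.2970

Interpretation: for a small percentage change in X, the percentage change in Y is approximately 0.30 times as large.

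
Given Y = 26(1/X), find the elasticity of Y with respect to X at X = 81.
Elasticity = -1

Elasticity = (dY/dX) · (X/Y)

dY/dX = -26/X²
At X = 81: dY/dX = -26/6561, Y = 26/81

Elasticity = (-26/6561) · (81 / (26/81)) = -1

Interpretation: for a small percentage change in X, the percentage change in Y is approximately -1.00 times as large.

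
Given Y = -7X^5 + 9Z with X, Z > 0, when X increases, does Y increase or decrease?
Y decreases

Taking the partial derivative:
∂Y/∂X = -35X^4

∂Y/∂X = -35X^4 < 0 (assuming positive values)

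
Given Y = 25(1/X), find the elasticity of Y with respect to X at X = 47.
Elasticity = -1

Elasticity = (dY/dX) · (X/Y)

dY/dX = -25/X²
At X = 47: dY/dX = -25/2209, Y = 25/47

Elasticity = (-25/2209) · (47 / (25/47)) = -1

Interpretation: for a small percentage change in X, the percentage change in Y is approximately -1.00 times as large.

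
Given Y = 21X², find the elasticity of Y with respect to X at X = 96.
Elasticity = 2

Elasticity = (dY/dX) · (X/Y)

dY/dX = 42·X
At X = 96: dY/dX = 4032, Y = 193536

Elasticity = 4032 · (96 / 193536) = 2

Interpretation: for a small percentage change in X, the percentage change in Y is approximately 2.00 times as large.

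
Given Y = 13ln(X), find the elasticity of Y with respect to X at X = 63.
Elasticity = 1/ln(63) ≈ 0.2414

Elasticity = (dY/dX) · (X/Y)

dY/dX = 13/X
At X = 63: dY/dX = 13/63, Y = 13·ln(63)

Elasticity = (13/63) · (63 / (13·ln(63))) = 1/ln(63) ≈ 0.2414

Interpretation: for a small percentage change in X, the percentage change in Y is approximately 0.24 times as large.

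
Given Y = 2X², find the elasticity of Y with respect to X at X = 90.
Elasticity = 2

Elasticity = (dY/dX) · (X/Y)

dY/dX = 4·X
At X = 90: dY/dX = 360, Y = 16200

Elasticity = 360 · (90 / 16200) = 2

Interpretation: for a small percentage change in X, the percentage change in Y is approximately 2.00 times as large.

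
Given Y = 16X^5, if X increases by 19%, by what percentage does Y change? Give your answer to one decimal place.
138.6%

For Y = 16X^5:
If X → X(1 + 0.19)
Then Y → Y · (1 + 0.19)^5
     ≈ Y · 2.3864

Percentage change = ((1 + 0.19)^5 − 1) × 100% ≈ 138.6%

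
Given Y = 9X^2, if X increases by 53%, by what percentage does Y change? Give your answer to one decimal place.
134.1%

For Y = 9X^2:
If X → X(1 + 0.53)
Then Y → Y · (1 + 0.53)^2
     = Y · 2.3409

Percentage change = ((1 + 0.53)^2 − 1) × 100% ≈ 134.1%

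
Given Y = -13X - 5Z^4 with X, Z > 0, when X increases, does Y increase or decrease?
Y decreases

Taking the partial derivative:
∂Y/∂X = -13

∂Y/∂X = -13 < 0 (assuming positive values)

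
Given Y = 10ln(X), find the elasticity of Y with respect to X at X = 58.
Elasticity = 1/ln(58) ≈ 0.2463

Elasticity = (dY/dX) · (X/Y)

dY/dX = 10/X
At X = 58: dY/dX = 5/29, Y = 10·ln(58)

Elasticity = (5/29) · (58 / (10·ln(58))) = 1/ln(58) ≈ 0.2463

Interpretation: for a small percentage change in X, the percentage change in Y is approximately 0.25 times as large.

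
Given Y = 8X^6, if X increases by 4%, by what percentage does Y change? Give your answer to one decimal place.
26.5%

For Y = 8X^6:
If X → X(1 + 0.04)
Then Y → Y · (1 + 0.04)^6
     ≈ Y · 1.2653

Percentage change = ((1 + 0.04)^6 − 1) × 100% ≈ 26.5%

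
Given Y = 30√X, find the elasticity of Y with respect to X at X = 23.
Elasticity = 1/2

Elasticity = (dY/dX) · (X/Y)

dY/dX = 15/√X
At X = 23: dY/dX = 15·√23/23, Y = 30·√23

Elasticity = (15·√23/23) · (23 / (30·√23)) = 1/2

Interpretation: for a small percentage change in X, the percentage change in Y is approximately 0.50 times as large.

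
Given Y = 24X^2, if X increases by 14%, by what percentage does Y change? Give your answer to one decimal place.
30.0%

For Y = 24X^2:
If X → X(1 + 0.14)
Then Y → Y · (1 + 0.14)^2
     = Y · 1.2996

Percentage change = ((1 + 0.14)^2 − 1) × 100% ≈ 30.0%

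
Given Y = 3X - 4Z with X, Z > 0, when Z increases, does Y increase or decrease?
Y decreases

Taking the partial derivative:
∂Y/∂Z = -4

∂Y/∂Z = -4 < 0 (assuming positive values)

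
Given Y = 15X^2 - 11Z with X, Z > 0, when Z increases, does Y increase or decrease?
Y decreases

Taking the partial derivative:
∂Y/∂Z = -11

∂Y/∂Z = -11 < 0 (assuming positive values)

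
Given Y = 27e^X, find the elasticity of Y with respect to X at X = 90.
Elasticity = 90

Elasticity = (dY/dX) · (X/Y)

dY/dX = 27·e^X
At X = 90: dY/dX = 27·e^90, Y = 27·e^90

Elasticity = (27·e^90) · (90 / (27·e^90)) = 90

Interpretation: for a small percentage change in X, the percentage change in Y is approximately 90.00 times as large.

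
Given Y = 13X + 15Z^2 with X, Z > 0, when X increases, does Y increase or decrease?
Y increases

Taking the partial derivative:
∂Y/∂X = 13

∂Y/∂X = 13 > 0 (assuming positive values)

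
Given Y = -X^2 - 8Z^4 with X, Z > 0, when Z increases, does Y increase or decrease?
Y decreases

Taking the partial derivative:
∂Y/∂Z = -32Z^3

∂Y/∂Z = -32Z^3 < 0 (assuming positive values)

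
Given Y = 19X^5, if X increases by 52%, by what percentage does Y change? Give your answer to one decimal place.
711.4%

For Y = 19X^5:
If X → X(1 + 0.52)
Then Y → Y · (1 + 0.52)^5
     ≈ Y · 8.1137

Percentage change = ((1 + 0.52)^5 − 1) × 100% ≈ 711.4%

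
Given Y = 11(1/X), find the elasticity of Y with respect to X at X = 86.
Elasticity = -1

Elasticity = (dY/dX) · (X/Y)

dY/dX = -11/X²
At X = 86: dY/dX = -11/7396, Y = 11/86

Elasticity = (-11/7396) · (86 / (11/86)) = -1

Interpretation: for a small percentage change in X, the percentage change in Y is approximately -1.00 times as large.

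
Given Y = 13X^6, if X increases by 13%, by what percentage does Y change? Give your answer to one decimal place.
108.2%

For Y = 13X^6:
If X → X(1 + 0.13)
Then Y → Y · (1 + 0.13)^6
     ≈ Y · 2.0820

Percentage change = ((1 + 0.13)^6 − 1) × 100% ≈ 108.2%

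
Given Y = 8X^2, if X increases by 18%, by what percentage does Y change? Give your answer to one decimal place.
39.2%

For Y = 8X^2:
If X → X(1 + 0.18)
Then Y → Y · (1 + 0.18)^2
     = Y · 1.3924

Percentage change = ((1 + 0.18)^2 − 1) × 100% ≈ 39.2%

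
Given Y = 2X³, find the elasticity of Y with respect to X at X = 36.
Elasticity = 3

Elasticity = (dY/dX) · (X/Y)

dY/dX = 6·X²
At X = 36: dY/dX = 7776, Y = 93312

Elasticity = 7776 · (36 / 93312) = 3

Interpretation: for a small percentage change in X, the percentage change in Y is approximately 3.00 times as large.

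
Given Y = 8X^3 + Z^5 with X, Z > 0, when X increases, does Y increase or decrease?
Y increases

Taking the partial derivative:
∂Y/∂X = 24X^2

∂Y/∂X = 24X^2 > 0 (assuming positive values)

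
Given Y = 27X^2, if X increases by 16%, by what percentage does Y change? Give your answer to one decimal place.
34.6%

For Y = 27X^2:
If X → X(1 + 0.16)
Then Y → Y · (1 + 0.16)^2
     = Y · 1.3456

Percentage change = ((1 + 0.16)^2 − 1) × 100% ≈ 34.6%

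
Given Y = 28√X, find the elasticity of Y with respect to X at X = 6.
Elasticity = 1/2

Elasticity = (dY/dX) · (X/Y)

dY/dX = 14/√X
At X = 6: dY/dX = 7·√6/3, Y = 28·√6

Elasticity = (7·√6/3) · (6 / (28·√6)) = 1/2

Interpretation: for a small percentage change in X, the percentage change in Y is approximately 0.50 times as large.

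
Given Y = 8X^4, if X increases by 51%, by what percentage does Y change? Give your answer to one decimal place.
419.9%

For Y = 8X^4:
If X → X(1 + 0.51)
Then Y → Y · (1 + 0.51)^4
     ≈ Y · 5.1989

Percentage change = ((1 + 0.51)^4 − 1) × 100% ≈ 419.9%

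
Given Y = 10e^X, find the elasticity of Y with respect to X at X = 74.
Elasticity = 74

Elasticity = (dY/dX) · (X/Y)

dY/dX = 10·e^X
At X = 74: dY/dX = 10·e^74, Y = 10·e^74

Elasticity = (10·e^74) · (74 / (10·e^74)) = 74

Interpretation: for a small percentage change in X, the percentage change in Y is approximately 74.00 times as large.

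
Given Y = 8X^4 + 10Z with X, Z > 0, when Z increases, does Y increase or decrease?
Y increases

Taking the partial derivative:
∂Y/∂Z = 10

∂Y/∂Z = 10 > 0 (assuming positive values)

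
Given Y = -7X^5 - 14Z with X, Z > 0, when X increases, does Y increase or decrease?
Y decreases

Taking the partial derivative:
∂Y/∂X = -35X^4

∂Y/∂X = -35X^4 < 0 (assuming positive values)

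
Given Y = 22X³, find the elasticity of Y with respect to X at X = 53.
Elasticity = 3

Elasticity = (dY/dX) · (X/Y)

dY/dX = 66·X²
At X = 53: dY/dX = 185394, Y = 3275294

Elasticity = 185394 · (53 / 3275294) = 3

Interpretation: for a small percentage change in X, the percentage change in Y is approximately 3.00 times as large.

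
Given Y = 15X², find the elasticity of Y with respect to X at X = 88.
Elasticity = 2

Elasticity = (dY/dX) · (X/Y)

dY/dX = 30·X
At X = 88: dY/dX = 2640, Y = 116160

Elasticity = 2640 · (88 / 116160) = 2

Interpretation: for a small percentage change in X, the percentage change in Y is approximately 2.00 times as large.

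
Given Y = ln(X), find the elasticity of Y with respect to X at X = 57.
Elasticity = 1/ln(57) ≈ 0.2473

Elasticity = (dY/dX) · (X/Y)

dY/dX = 1/X
At X = 57: dY/dX = 1/57, Y = ln(57)

Elasticity = (1/57) · (57 / (ln(57))) = 1/ln(57) ≈ 0.2473

Interpretation: for a small percentage change in X, the percentage change in Y is approximately 0.25 times as large.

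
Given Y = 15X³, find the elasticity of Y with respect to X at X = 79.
Elasticity = 3

Elasticity = (dY/dX) · (X/Y)

dY/dX = 45·X²
At X = 79: dY/dX = 280845, Y = 7395585

Elasticity = 280845 · (79 / 7395585) = 3

Interpretation: for a small percentage change in X, the percentage change in Y is approximately 3.00 times as large.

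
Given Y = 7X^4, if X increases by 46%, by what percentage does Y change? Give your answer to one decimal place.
354.4%

For Y = 7X^4:
If X → X(1 + 0.46)
Then Y → Y · (1 + 0.46)^4
     ≈ Y · 4.5437

Percentage change = ((1 + 0.46)^4 − 1) × 100% ≈ 354.4%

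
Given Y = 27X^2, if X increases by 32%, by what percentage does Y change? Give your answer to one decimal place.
74.2%

For Y = 27X^2:
If X → X(1 + 0.32)
Then Y → Y · (1 + 0.32)^2
     = Y · 1.7424

Percentage change = ((1 + 0.32)^2 − 1) × 100% ≈ 74.2%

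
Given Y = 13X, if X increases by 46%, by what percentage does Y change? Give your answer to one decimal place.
46.0%

For Y = 13X:
If X → X(1 + 0.46)
Then Y → Y · (1 + 0.46)^1
     = Y · 1.4600

Percentage change = ((1 + 0.46)^1 − 1) × 100% = 46.0%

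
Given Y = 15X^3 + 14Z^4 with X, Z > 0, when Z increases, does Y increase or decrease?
Y increases

Taking the partial derivative:
∂Y/∂Z = 56Z^3

∂Y/∂Z = 56Z^3 > 0 (assuming positive values)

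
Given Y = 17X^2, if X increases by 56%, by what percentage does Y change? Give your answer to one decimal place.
143.4%

For Y = 17X^2:
If X → X(1 + 0.56)
Then Y → Y · (1 + 0.56)^2
     = Y · 2.4336

Percentage change = ((1 + 0.56)^2 − 1) × 100% ≈ 143.4%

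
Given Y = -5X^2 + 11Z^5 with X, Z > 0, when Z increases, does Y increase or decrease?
Y increases

Taking the partial derivative:
∂Y/∂Z = 55Z^4

∂Y/∂Z = 55Z^4 > 0 (assuming positive values)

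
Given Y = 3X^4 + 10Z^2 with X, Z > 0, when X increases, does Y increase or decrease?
Y increases

Taking the partial derivative:
∂Y/∂X = 12X^3

∂Y/∂X = 12X^3 > 0 (assuming positive values)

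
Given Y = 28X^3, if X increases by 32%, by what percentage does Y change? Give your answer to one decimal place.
130.0%

For Y = 28X^3:
If X → X(1 + 0.32)
Then Y → Y · (1 + 0.32)^3
     ≈ Y · 2.3000

Percentage change = ((1 + 0.32)^3 − 1) × 100% ≈ 130.0%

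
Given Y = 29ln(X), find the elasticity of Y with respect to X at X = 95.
Elasticity = 1/ln(95) ≈ 0.2196

Elasticity = (dY/dX) · (X/Y)

dY/dX = 29/X
At X = 95: dY/dX = 29/95, Y = 29·ln(95)

Elasticity = (29/95) · (95 / (29·ln(95))) = 1/ln(95) ≈ 0.2196

Interpretation: for a small percentage change in X, the percentage change in Y is approximately 0.22 times as large.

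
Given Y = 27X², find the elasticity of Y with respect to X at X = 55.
Elasticity = 2

Elasticity = (dY/dX) · (X/Y)

dY/dX = 54·X
At X = 55: dY/dX = 2970, Y = 81675

Elasticity = 2970 · (55 / 81675) = 2

Interpretation: for a small percentage change in X, the percentage change in Y is approximately 2.00 times as large.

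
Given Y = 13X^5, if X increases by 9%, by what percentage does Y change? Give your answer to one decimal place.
53.9%

For Y = 13X^5:
If X → X(1 + 0.09)
Then Y → Y · (1 + 0.09)^5
     ≈ Y · 1.5386

Percentage change = ((1 + 0.09)^5 − 1) × 100% ≈ 53.9%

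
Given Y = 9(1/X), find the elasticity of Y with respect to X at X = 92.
Elasticity = -1

Elasticity = (dY/dX) · (X/Y)

dY/dX = -9/X²
At X = 92: dY/dX = -9/8464, Y = 9/92

Elasticity = (-9/8464) · (92 / (9/92)) = -1

Interpretation: for a small percentage change in X, the percentage change in Y is approximately -1.00 times as large.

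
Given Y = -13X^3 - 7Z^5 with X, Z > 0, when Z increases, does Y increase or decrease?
Y decreases

Taking the partial derivative:
∂Y/∂Z = -35Z^4

∂Y/∂Z = -35Z^4 < 0 (assuming positive values)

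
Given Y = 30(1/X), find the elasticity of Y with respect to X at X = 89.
Elasticity = -1

Elasticity = (dY/dX) · (X/Y)

dY/dX = -30/X²
At X = 89: dY/dX = -30/7921, Y = 30/89

Elasticity = (-30/7921) · (89 / (30/89)) = -1

Interpretation: for a small percentage change in X, the percentage change in Y is approximately -1.00 times as large.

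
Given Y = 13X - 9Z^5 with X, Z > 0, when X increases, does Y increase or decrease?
Y increases

Taking the partial derivative:
∂Y/∂X = 13

∂Y/∂X = 13 > 0 (assuming positive values)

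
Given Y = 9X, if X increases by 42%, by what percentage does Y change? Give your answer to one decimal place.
42.0%

For Y = 9X:
If X → X(1 + 0.42)
Then Y → Y · (1 + 0.42)^1
     = Y · 1.4200

Percentage change = ((1 + 0.42)^1 − 1) × 100% = 42.0%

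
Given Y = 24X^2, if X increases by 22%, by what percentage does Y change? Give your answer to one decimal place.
48.8%

For Y = 24X^2:
If X → X(1 + 0.22)
Then Y → Y · (1 + 0.22)^2
     = Y · 1.4884

Percentage change = ((1 + 0.22)^2 − 1) × 100% ≈ 48.8%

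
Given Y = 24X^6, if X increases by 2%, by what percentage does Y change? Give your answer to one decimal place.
12.6%

For Y = 24X^6:
If X → X(1 + 0.02)
Then Y → Y · (1 + 0.02)^6
     ≈ Y · 1.1262

Percentage change = ((1 + 0.02)^6 − 1) × 100% ≈ 12.6%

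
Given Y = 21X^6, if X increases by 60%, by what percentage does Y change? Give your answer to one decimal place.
1577.7%

For Y = 21X^6:
If X → X(1 + 0.6)
Then Y → Y · (1 + 0.6)^6
     ≈ Y · 16.7772

Percentage change = ((1 + 0.6)^6 − 1) × 100% ≈ 1577.7%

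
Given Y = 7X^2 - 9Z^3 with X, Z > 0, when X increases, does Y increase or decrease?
Y increases

Taking the partial derivative:
∂Y/∂X = 14X

∂Y/∂X = 14X > 0 (assuming positive values)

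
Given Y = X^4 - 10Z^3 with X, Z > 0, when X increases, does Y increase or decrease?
Y increases

Taking the partial derivative:
∂Y/∂X = 4X^3

∂Y/∂X = 4X^3 > 0 (assuming positive values)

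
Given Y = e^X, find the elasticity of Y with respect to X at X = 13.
Elasticity = 13

Elasticity = (dY/dX) · (X/Y)

dY/dX = e^X
At X = 13: dY/dX = e^13, Y = e^13

Elasticity = (e^13) · (13 / (e^13)) = 13

Interpretation: for a small percentage change in X, the percentage change in Y is approximately 13.00 times as large.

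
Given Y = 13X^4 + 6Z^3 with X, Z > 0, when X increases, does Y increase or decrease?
Y increases

Taking the partial derivative:
∂Y/∂X = 52X^3

∂Y/∂X = 52X^3 > 0 (assuming positive values)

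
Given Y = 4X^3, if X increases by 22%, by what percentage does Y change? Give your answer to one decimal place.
81.6%

For Y = 4X^3:
If X → X(1 + 0.22)
Then Y → Y · (1 + 0.22)^3
     ≈ Y · 1.8158

Percentage change = ((1 + 0.22)^3 − 1) × 100% ≈ 81.6%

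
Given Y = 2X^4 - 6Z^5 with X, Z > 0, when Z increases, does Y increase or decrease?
Y decreases

Taking the partial derivative:
∂Y/∂Z = -30Z^4

∂Y/∂Z = -30Z^4 < 0 (assuming positive values)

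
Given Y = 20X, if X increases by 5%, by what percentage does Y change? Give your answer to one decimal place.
5.0%

For Y = 20X:
If X → X(1 + 0.05)
Then Y → Y · (1 + 0.05)^1
     = Y · 1.0500

Percentage change = ((1 + 0.05)^1 − 1) × 100% = 5.0%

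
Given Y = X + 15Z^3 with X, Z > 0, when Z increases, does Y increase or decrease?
Y increases

Taking the partial derivative:
∂Y/∂Z = 45Z^2

∂Y/∂Z = 45Z^2 > 0 (assuming positive values)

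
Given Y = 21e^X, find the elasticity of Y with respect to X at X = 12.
Elasticity = 12

Elasticity = (dY/dX) · (X/Y)

dY/dX = 21·e^X
At X = 12: dY/dX = 21·e^12, Y = 21·e^12

Elasticity = (21·e^12) · (12 / (21·e^12)) = 12

Interpretation: for a small percentage change in X, the percentage change in Y is approximately 12.00 times as large.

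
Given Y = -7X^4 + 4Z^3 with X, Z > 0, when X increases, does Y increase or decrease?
Y decreases

Taking the partial derivative:
∂Y/∂X = -28X^3

∂Y/∂X = -28X^3 < 0 (assuming positive values)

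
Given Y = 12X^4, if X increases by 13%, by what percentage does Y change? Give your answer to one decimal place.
63.0%

For Y = 12X^4:
If X → X(1 + 0.13)
Then Y → Y · (1 + 0.13)^4
     ≈ Y · 1.6305

Percentage change = ((1 + 0.13)^4 − 1) × 100% ≈ 63.0%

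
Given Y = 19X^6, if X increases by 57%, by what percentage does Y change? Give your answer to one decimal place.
1397.6%

For Y = 19X^6:
If X → X(1 + 0.57)
Then Y → Y · (1 + 0.57)^6
     ≈ Y · 14.9761

Percentage change = ((1 + 0.57)^6 − 1) × 100% ≈ 1397.6%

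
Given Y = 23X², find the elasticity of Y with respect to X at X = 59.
Elasticity = 2

Elasticity = (dY/dX) · (X/Y)

dY/dX = 46·X
At X = 59: dY/dX = 2714, Y = 80063

Elasticity = 2714 · (59 / 80063) = 2

Interpretation: for a small percentage change in X, the percentage change in Y is approximately 2.00 times as large.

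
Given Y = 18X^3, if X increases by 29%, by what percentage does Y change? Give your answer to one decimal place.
114.7%

For Y = 18X^3:
If X → X(1 + 0.29)
Then Y → Y · (1 + 0.29)^3
     ≈ Y · 2.1467

Percentage change = ((1 + 0.29)^3 − 1) × 100% ≈ 114.7%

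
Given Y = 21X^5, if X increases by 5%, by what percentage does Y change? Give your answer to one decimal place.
27.6%

For Y = 21X^5:
If X → X(1 + 0.05)
Then Y → Y · (1 + 0.05)^5
     ≈ Y · 1.2763

Percentage change = ((1 + 0.05)^5 − 1) × 100% ≈ 27.6%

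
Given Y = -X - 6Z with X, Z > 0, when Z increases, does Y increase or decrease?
Y decreases

Taking the partial derivative:
∂Y/∂Z = -6

∂Y/∂Z = -6 < 0 (assuming positive values)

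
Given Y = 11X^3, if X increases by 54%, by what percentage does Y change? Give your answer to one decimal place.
265.2%

For Y = 11X^3:
If X → X(1 + 0.54)
Then Y → Y · (1 + 0.54)^3
     ≈ Y · 3.6523

Percentage change = ((1 + 0.54)^3 − 1) × 100% ≈ 265.2%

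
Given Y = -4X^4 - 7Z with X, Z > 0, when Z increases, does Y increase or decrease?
Y decreases

Taking the partial derivative:
∂Y/∂Z = -7

∂Y/∂Z = -7 < 0 (assuming positive values)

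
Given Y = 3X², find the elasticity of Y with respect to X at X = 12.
Elasticity = 2

Elasticity = (dY/dX) · (X/Y)

dY/dX = 6·X
At X = 12: dY/dX = 72, Y = 432

Elasticity = 72 · (12 / 432) = 2

Interpretation: for a small percentage change in X, the percentage change in Y is approximately 2.00 times as large.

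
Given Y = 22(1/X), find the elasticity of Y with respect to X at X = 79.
Elasticity = -1

Elasticity = (dY/dX) · (X/Y)

dY/dX = -22/X²
At X = 79: dY/dX = -22/6241, Y = 22/79

Elasticity = (-22/6241) · (79 / (22/79)) = -1

Interpretation: for a small percentage change in X, the percentage change in Y is approximately -1.00 times as large.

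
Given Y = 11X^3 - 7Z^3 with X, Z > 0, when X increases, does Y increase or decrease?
Y increases

Taking the partial derivative:
∂Y/∂X = 33X^2

∂Y/∂X = 33X^2 > 0 (assuming positive values)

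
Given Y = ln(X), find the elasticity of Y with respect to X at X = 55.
Elasticity = 1/ln(55) ≈ 0.2495

Elasticity = (dY/dX) · (X/Y)

dY/dX = 1/X
At X = 55: dY/dX = 1/55, Y = ln(55)

Elasticity = (1/55) · (55 / (ln(55))) = 1/ln(55) ≈ 0.2495

Interpretation: for a small percentage change in X, the percentage change in Y is approximately 0.25 times as large.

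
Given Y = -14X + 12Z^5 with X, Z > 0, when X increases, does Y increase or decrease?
Y decreases

Taking the partial derivative:
∂Y/∂X = -14

∂Y/∂X = -14 < 0 (assuming positive values)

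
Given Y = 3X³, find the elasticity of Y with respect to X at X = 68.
Elasticity = 3

Elasticity = (dY/dX) · (X/Y)

dY/dX = 9·X²
At X = 68: dY/dX = 41616, Y = 943296

Elasticity = 41616 · (68 / 943296) = 3

Interpretation: for a small percentage change in X, the percentage change in Y is approximately 3.00 times as large.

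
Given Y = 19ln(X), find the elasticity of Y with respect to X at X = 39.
Elasticity = 1/ln(39) ≈ 0.2730

Elasticity = (dY/dX) · (X/Y)

dY/dX = 19/X
At X = 39: dY/dX = 19/39, Y = 19·ln(39)

Elasticity = (19/39) · (39 / (19·ln(39))) = 1/ln(39) ≈ 0.2730

Interpretation: for a small percentage change in X, the percentage change in Y is approximately 0.27 times as large.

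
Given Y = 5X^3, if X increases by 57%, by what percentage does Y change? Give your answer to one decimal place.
287.0%

For Y = 5X^3:
If X → X(1 + 0.57)
Then Y → Y · (1 + 0.57)^3
     ≈ Y · 3.8699

Percentage change = ((1 + 0.57)^3 − 1) × 100% ≈ 287.0%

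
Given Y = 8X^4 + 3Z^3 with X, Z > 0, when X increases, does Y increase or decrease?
Y increases

Taking the partial derivative:
∂Y/∂X = 32X^3

∂Y/∂X = 32X^3 > 0 (assuming positive values)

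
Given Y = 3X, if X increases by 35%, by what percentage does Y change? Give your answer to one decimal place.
35.0%

For Y = 3X:
If X → X(1 + 0.35)
Then Y → Y · (1 + 0.35)^1
     = Y · 1.3500

Percentage change = ((1 + 0.35)^1 − 1) × 100% = 35.0%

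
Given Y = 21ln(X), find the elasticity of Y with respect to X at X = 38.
Elasticity = 1/ln(38) ≈ 0.2749

Elasticity = (dY/dX) · (X/Y)

dY/dX = 21/X
At X = 38: dY/dX = 21/38, Y = 21·ln(38)

Elasticity = (21/38) · (38 / (21·ln(38))) = 1/ln(38) ≈ 0.2749

Interpretation: for a small percentage change in X, the percentage change in Y is approximately 0.27 times as large.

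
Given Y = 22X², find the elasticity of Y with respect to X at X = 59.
Elasticity = 2

Elasticity = (dY/dX) · (X/Y)

dY/dX = 44·X
At X = 59: dY/dX = 2596, Y = 76582

Elasticity = 2596 · (59 / 76582) = 2

Interpretation: for a small percentage change in X, the percentage change in Y is approximately 2.00 times as large.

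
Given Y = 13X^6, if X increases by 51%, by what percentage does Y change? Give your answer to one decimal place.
1085.4%

For Y = 13X^6:
If X → X(1 + 0.51)
Then Y → Y · (1 + 0.51)^6
     ≈ Y · 11.8539

Percentage change = ((1 + 0.51)^6 − 1) × 100% ≈ 1085.4%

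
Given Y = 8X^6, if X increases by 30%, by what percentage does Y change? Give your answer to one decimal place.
382.7%

For Y = 8X^6:
If X → X(1 + 0.3)
Then Y → Y · (1 + 0.3)^6
     ≈ Y · 4.8268

Percentage change = ((1 + 0.3)^6 − 1) × 100% ≈ 382.7%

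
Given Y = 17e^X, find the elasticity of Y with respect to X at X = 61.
Elasticity = 61

Elasticity = (dY/dX) · (X/Y)

dY/dX = 17·e^X
At X = 61: dY/dX = 17·e^61, Y = 17·e^61

Elasticity = (17·e^61) · (61 / (17·e^61)) = 61

Interpretation: for a small percentage change in X, the percentage change in Y is approximately 61.00 times as large.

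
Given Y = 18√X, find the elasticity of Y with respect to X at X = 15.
Elasticity = 1/2

Elasticity = (dY/dX) · (X/Y)

dY/dX = 9/√X
At X = 15: dY/dX = 3·√15/5, Y = 18·√15

Elasticity = (3·√15/5) · (15 / (18·√15)) = 1/2

Interpretation: for a small percentage change in X, the percentage change in Y is approximately 0.50 times as large.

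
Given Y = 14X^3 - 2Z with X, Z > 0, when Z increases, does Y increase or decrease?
Y decreases

Taking the partial derivative:
∂Y/∂Z = -2

∂Y/∂Z = -2 < 0 (assuming positive values)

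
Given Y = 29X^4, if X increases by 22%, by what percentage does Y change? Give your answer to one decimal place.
121.5%

For Y = 29X^4:
If X → X(1 + 0.22)
Then Y → Y · (1 + 0.22)^4
     ≈ Y · 2.2153

Percentage change = ((1 + 0.22)^4 − 1) × 100% ≈ 121.5%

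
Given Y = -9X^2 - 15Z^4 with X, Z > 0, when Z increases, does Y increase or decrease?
Y decreases

Taking the partial derivative:
∂Y/∂Z = -60Z^3

∂Y/∂Z = -60Z^3 < 0 (assuming positive values)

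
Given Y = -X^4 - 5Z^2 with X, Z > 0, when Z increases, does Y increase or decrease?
Y decreases

Taking the partial derivative:
∂Y/∂Z = -10Z

∂Y/∂Z = -10Z < 0 (assuming positive values)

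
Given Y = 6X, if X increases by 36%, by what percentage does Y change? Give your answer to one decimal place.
36.0%

For Y = 6X:
If X → X(1 + 0.36)
Then Y → Y · (1 + 0.36)^1
     = Y · 1.3600

Percentage change = ((1 + 0.36)^1 − 1) × 100% = 36.0%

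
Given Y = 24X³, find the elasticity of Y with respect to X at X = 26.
Elasticity = 3

Elasticity = (dY/dX) · (X/Y)

dY/dX = 72·X²
At X = 26: dY/dX = 48672, Y = 421824

Elasticity = 48672 · (26 / 421824) = 3

Interpretation: for a small percentage change in X, the percentage change in Y is approximately 3.00 times as large.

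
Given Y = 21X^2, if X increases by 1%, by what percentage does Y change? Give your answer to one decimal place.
2.0%

For Y = 21X^2:
If X → X(1 + 0.01)
Then Y → Y · (1 + 0.01)^2
     = Y · 1.0201

Percentage change = ((1 + 0.01)^2 − 1) × 100% ≈ 2.0%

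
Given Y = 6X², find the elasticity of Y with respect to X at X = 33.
Elasticity = 2

Elasticity = (dY/dX) · (X/Y)

dY/dX = 12·X
At X = 33: dY/dX = 396, Y = 6534

Elasticity = 396 · (33 / 6534) = 2

Interpretation: for a small percentage change in X, the percentage change in Y is approximately 2.00 times as large.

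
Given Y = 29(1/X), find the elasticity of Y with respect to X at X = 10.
Elasticity = -1

Elasticity = (dY/dX) · (X/Y)

dY/dX = -29/X²
At X = 10: dY/dX = -29/100, Y = 29/10

Elasticity = (-29/100) · (10 / (29/10)) = -1

Interpretation: for a small percentage change in X, the percentage change in Y is approximately -1.00 times as large.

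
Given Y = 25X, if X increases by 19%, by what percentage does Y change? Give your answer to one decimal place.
19.0%

For Y = 25X:
If X → X(1 + 0.19)
Then Y → Y · (1 + 0.19)^1
     = Y · 1.1900

Percentage change = ((1 + 0.19)^1 − 1) × 100% = 19.0%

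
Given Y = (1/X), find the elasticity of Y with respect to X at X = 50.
Elasticity = -1

Elasticity = (dY/dX) · (X/Y)

dY/dX = -1/X²
At X = 50: dY/dX = -1/2500, Y = 1/50

Elasticity = (-1/2500) · (50 / (1/50)) = -1

Interpretation: for a small percentage change in X, the percentage change in Y is approximately -1.00 times as large.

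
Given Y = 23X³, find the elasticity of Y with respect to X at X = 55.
Elasticity = 3

Elasticity = (dY/dX) · (X/Y)

dY/dX = 69·X²
At X = 55: dY/dX = 208725, Y = 3826625

Elasticity = 208725 · (55 / 3826625) = 3

Interpretation: for a small percentage change in X, the percentage change in Y is approximately 3.00 times as large.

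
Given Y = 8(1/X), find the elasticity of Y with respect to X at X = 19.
Elasticity = -1

Elasticity = (dY/dX) · (X/Y)

dY/dX = -8/X²
At X = 19: dY/dX = -8/361, Y = 8/19

Elasticity = (-8/361) · (19 / (8/19)) = -1

Interpretation: for a small percentage change in X, the percentage change in Y is approximately -1.00 times as large.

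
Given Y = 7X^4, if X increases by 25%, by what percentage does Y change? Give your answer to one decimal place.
144.1%

For Y = 7X^4:
If X → X(1 + 0.25)
Then Y → Y · (1 + 0.25)^4
     ≈ Y · 2.4414

Percentage change = ((1 + 0.25)^4 − 1) × 100% ≈ 144.1%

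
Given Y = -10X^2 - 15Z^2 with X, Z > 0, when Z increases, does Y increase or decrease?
Y decreases

Taking the partial derivative:
∂Y/∂Z = -30Z

∂Y/∂Z = -30Z < 0 (assuming positive values)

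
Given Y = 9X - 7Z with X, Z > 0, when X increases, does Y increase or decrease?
Y increases

Taking the partial derivative:
∂Y/∂X = 9

∂Y/∂X = 9 > 0 (assuming positive values)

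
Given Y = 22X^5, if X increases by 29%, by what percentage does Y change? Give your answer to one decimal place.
257.2%

For Y = 22X^5:
If X → X(1 + 0.29)
Then Y → Y · (1 + 0.29)^5
     ≈ Y · 3.5723

Percentage change = ((1 + 0.29)^5 − 1) × 100% ≈ 257.2%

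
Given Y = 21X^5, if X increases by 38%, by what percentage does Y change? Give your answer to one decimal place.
400.5%

For Y = 21X^5:
If X → X(1 + 0.38)
Then Y → Y · (1 + 0.38)^5
     ≈ Y · 5.0049

Percentage change = ((1 + 0.38)^5 − 1) × 100% ≈ 400.5%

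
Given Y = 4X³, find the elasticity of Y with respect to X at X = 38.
Elasticity = 3

Elasticity = (dY/dX) · (X/Y)

dY/dX = 12·X²
At X = 38: dY/dX = 17328, Y = 219488

Elasticity = 17328 · (38 / 219488) = 3

Interpretation: for a small percentage change in X, the percentage change in Y is approximately 3.00 times as large.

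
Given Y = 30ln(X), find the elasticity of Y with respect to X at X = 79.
Elasticity = 1/ln(79) ≈ 0.2289

Elasticity = (dY/dX) · (X/Y)

dY/dX = 30/X
At X = 79: dY/dX = 30/79, Y = 30·ln(79)

Elasticity = (30/79) · (79 / (30·ln(79))) = 1/ln(79) ≈ 0.2289

Interpretation: for a small percentage change in X, the percentage change in Y is approximately 0.23 times as large.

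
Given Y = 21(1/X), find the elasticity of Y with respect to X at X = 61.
Elasticity = -1

Elasticity = (dY/dX) · (X/Y)

dY/dX = -21/X²
At X = 61: dY/dX = -21/3721, Y = 21/61

Elasticity = (-21/3721) · (61 / (21/61)) = -1

Interpretation: for a small percentage change in X, the percentage change in Y is approximately -1.00 times as large.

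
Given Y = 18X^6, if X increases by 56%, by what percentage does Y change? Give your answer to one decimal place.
1341.3%

For Y = 18X^6:
If X → X(1 + 0.56)
Then Y → Y · (1 + 0.56)^6
     ≈ Y · 14.4128

Percentage change = ((1 + 0.56)^6 − 1) × 100% ≈ 1341.3%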